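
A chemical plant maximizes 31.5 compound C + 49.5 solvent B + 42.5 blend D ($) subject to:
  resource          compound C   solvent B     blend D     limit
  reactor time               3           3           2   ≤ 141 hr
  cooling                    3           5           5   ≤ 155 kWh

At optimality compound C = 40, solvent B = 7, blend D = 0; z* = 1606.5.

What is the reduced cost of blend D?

At the optimum: reactor time uses 141 of 141 (binding); cooling uses 155 of 155 (binding).
The binding rows give the dual system: 3·y_reactor time + 3·y_cooling = 31.5 and 3·y_reactor time + 5·y_cooling = 49.5.
→ y_reactor time = 1.5 and y_cooling = 9.
Reduced cost of blend D: c₃ − yᵀa₃ = 42.5 − (1.5·2 + 9·5) = 42.5 − 48 = -5.5.

-5.5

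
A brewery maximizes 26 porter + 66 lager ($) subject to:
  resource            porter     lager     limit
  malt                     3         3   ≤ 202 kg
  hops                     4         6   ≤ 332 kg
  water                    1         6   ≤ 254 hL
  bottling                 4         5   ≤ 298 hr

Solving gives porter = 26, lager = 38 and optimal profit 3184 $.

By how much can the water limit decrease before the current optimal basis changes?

Binding constraints: hops, water. The basis is B = [[4,6],[1,6]] with det 18.
Per unit decrease in water, x* moves by d = (0.3333, -0.2222).
The basis stays optimal until bottling becomes binding; allowable decrease = 18 hL.

18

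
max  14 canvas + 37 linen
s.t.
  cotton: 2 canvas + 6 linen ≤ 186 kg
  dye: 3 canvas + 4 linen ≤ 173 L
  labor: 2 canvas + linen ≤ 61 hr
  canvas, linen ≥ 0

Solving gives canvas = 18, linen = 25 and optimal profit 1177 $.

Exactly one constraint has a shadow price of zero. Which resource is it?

cotton: 186/186 (binding)
dye: 154/173 (slack 19)
labor: 61/61 (binding)
By complementary slackness, a constraint with positive slack has shadow price 0 → dye.

dye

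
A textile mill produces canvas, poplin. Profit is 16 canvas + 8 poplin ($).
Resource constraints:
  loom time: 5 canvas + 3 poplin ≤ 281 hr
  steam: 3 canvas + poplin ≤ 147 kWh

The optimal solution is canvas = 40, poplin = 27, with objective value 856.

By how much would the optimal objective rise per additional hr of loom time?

At the optimum: loom time uses 281 of 281 (binding); steam uses 147 of 147 (binding).
The binding rows give the dual system: 5·y_loom time + 3·y_steam = 16 and 3·y_loom time + 1·y_steam = 8.
This yields shadow prices y_loom time = 2, y_steam = 2.
Shadow price of loom time = 2.

2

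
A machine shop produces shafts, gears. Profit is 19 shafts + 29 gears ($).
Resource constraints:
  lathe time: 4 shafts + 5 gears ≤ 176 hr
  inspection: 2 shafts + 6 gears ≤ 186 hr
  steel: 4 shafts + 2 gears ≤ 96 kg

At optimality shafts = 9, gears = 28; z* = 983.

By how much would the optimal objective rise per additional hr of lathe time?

4

Check each constraint at x*: lathe time 176/176 (tight); inspection 186/186 (tight); steel 92/96 (slack 4).
Since steel is not tight, its dual is 0.
From A_Bᵀ y = c: 4·y_lathe time + 2·y_inspection = 19; 5·y_lathe time + 6·y_inspection = 29.
→ y_lathe time = 4 and y_inspection = 1.5.
Shadow price of lathe time = 4.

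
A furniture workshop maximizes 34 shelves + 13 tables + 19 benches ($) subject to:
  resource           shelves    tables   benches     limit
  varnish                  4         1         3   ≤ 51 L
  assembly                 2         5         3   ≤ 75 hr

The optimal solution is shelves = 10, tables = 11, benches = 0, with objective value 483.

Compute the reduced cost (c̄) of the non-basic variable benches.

-8

Check each constraint at x*: varnish 51/51 (tight); assembly 75/75 (tight).
Dual feasibility on the basic columns requires 4·y_varnish + 2·y_assembly = 34, 1·y_varnish + 5·y_assembly = 13.
This yields shadow prices y_varnish = 8, y_assembly = 1.
Reduced cost of benches: c₃ − yᵀa₃ = 19 − (8·3 + 1·3) = 19 − 27 = -8.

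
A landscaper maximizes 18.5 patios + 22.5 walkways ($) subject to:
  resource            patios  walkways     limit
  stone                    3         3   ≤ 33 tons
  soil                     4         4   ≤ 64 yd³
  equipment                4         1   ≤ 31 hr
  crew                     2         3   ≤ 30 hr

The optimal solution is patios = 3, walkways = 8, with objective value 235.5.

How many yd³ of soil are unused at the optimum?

20

soil used = 4·3 + 4·8 = 44; slack = 64 − 44 = 20.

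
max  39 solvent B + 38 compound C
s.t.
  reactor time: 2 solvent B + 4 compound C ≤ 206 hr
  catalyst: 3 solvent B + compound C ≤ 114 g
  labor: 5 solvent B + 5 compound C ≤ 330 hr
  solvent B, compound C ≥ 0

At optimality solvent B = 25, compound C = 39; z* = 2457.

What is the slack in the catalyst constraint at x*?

0

catalyst used = 3·25 + 1·39 = 114; slack = 114 − 114 = 0.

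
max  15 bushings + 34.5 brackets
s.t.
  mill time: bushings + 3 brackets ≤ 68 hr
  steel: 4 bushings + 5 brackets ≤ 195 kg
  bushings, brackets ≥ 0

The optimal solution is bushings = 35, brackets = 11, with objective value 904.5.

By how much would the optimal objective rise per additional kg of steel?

Check each constraint at x*: mill time 68/68 (tight); steel 195/195 (tight).
Dual feasibility on the basic columns requires 1·y_mill time + 4·y_steel = 15, 3·y_mill time + 5·y_steel = 34.5.
Solving: y_mill time = 9, y_steel = 1.5.
Shadow price of steel = 1.5.

1.5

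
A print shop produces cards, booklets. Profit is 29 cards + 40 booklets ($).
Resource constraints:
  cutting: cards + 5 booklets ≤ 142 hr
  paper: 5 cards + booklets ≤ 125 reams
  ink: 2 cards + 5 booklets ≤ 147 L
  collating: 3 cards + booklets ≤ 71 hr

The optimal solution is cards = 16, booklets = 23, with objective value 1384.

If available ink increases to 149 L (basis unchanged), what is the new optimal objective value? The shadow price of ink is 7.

1398

Δb = 2, so new z* = 1384 + (7)·(2) = 1384 + 14 = 1398.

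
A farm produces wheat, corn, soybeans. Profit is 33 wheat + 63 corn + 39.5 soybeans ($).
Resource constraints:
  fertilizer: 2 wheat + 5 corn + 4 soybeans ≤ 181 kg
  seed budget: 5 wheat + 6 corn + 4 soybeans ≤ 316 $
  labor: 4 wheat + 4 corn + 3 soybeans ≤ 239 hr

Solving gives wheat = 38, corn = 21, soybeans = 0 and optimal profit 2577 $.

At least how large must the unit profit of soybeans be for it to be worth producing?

Check each constraint at x*: fertilizer 181/181 (tight); seed budget 316/316 (tight); labor 236/239 (slack 3).
By complementary slackness, y = 0 for the non-binding constraint.
Dual feasibility on the basic columns requires 2·y_fertilizer + 5·y_seed budget = 33, 5·y_fertilizer + 6·y_seed budget = 63.
→ y_fertilizer = 9 and y_seed budget = 3.
soybeans enters the basis when its profit ≥ yᵀa₃ = 9·4 + 3·4 = 48.

48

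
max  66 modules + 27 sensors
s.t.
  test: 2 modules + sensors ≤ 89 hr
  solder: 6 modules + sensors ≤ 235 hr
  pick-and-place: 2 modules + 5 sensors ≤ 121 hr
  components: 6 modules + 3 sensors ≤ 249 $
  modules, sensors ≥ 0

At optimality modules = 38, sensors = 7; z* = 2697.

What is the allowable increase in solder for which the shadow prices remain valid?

14

Binding constraints: solder, components. The basis is B = [[6,1],[6,3]] with det 12.
Per unit increase in solder, x* moves by d = (0.25, -0.5).
The basis stays optimal until sensors reaches 0; allowable increase = 14 hr.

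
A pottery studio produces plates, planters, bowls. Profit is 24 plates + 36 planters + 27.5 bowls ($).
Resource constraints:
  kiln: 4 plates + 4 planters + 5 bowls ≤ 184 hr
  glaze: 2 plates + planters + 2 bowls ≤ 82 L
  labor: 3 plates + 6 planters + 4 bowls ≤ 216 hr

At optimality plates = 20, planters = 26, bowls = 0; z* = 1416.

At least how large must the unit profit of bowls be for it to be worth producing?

Check each constraint at x*: kiln 184/184 (tight); glaze 66/82 (slack 16); labor 216/216 (tight).
Since glaze is not tight, its dual is 0.
From A_Bᵀ y = c: 4·y_kiln + 3·y_labor = 24; 4·y_kiln + 6·y_labor = 36.
→ y_kiln = 3 and y_labor = 4.
bowls enters the basis when its profit ≥ yᵀa₃ = 3·5 + 4·4 = 31.

31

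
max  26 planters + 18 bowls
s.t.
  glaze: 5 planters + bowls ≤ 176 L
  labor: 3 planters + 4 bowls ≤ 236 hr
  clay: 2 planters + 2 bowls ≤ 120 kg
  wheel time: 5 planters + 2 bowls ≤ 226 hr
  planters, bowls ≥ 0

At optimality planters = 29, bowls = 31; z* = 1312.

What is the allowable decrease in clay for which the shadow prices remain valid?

Binding constraints: glaze, clay. The basis is B = [[5,1],[2,2]] with det 8.
Per unit decrease in clay, x* moves by d = (0.125, -0.625).
The basis stays optimal until bowls reaches 0; allowable decrease = 49.6 kg.

49.6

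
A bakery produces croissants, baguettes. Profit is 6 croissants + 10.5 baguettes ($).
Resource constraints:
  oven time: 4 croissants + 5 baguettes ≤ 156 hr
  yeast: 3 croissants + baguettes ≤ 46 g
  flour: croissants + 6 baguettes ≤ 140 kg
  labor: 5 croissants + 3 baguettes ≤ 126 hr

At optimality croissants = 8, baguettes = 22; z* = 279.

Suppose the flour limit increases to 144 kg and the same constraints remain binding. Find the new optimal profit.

At the optimum: oven time uses 142 of 156 (slack = 14); yeast uses 46 of 46 (binding); flour uses 140 of 140 (binding); labor uses 106 of 126 (slack = 20).
Slack constraints have shadow price 0 (complementary slackness).
Dual feasibility on the basic columns requires 3·y_yeast + 1·y_flour = 6, 1·y_yeast + 6·y_flour = 10.5.
→ y_yeast = 1.5 and y_flour = 1.5.
Δz = y_flour·Δb = 1.5 × (4) = 6, so new z* = 279 + 6 = 285.

285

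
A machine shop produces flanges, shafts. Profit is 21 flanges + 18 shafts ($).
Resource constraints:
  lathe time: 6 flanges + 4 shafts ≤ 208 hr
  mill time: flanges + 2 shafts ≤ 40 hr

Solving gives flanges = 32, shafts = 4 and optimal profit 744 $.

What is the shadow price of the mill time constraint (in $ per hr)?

Both lathe time and mill time are binding at x*.
From A_Bᵀ y = c: 6·y_lathe time + 1·y_mill time = 21; 4·y_lathe time + 2·y_mill time = 18.
Solving: y_lathe time = 3, y_mill time = 3.
Shadow price of mill time = 3.

3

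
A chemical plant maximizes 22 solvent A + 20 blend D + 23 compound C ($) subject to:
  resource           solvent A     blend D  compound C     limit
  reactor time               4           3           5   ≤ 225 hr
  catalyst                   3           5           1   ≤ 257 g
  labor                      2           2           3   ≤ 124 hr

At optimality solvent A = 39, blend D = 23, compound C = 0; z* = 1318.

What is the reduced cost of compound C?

-8

At the optimum: reactor time uses 225 of 225 (binding); catalyst uses 232 of 257 (slack = 25); labor uses 124 of 124 (binding).
Slack constraints have shadow price 0 (complementary slackness).
Dual feasibility on the basic columns requires 4·y_reactor time + 2·y_labor = 22, 3·y_reactor time + 2·y_labor = 20.
Solving: y_reactor time = 2, y_labor = 7.
Reduced cost of compound C: c₃ − yᵀa₃ = 23 − (2·5 + 7·3) = 23 − 31 = -8.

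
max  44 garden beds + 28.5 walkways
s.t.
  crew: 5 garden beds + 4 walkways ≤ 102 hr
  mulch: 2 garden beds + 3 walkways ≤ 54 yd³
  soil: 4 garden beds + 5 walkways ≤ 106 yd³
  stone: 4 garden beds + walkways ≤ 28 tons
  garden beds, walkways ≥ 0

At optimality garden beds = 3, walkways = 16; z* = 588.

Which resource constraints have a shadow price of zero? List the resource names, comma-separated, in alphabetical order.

crew: 79/102 (slack 23)
mulch: 54/54 (binding)
soil: 92/106 (slack 14)
stone: 28/28 (binding)
By complementary slackness, a constraint with positive slack has shadow price 0 → crew, soil.

crew, soil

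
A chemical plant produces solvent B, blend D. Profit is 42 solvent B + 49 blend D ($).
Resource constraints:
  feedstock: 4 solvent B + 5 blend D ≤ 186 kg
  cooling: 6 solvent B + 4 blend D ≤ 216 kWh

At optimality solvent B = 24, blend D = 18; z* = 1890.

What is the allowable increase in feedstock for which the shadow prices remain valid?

Binding constraints: feedstock, cooling. The basis is B = [[4,5],[6,4]] with det -14.
Per unit increase in feedstock, x* moves by d = (-0.2857, 0.4286).
The basis stays optimal until solvent B reaches 0; allowable increase = 84 kg.

84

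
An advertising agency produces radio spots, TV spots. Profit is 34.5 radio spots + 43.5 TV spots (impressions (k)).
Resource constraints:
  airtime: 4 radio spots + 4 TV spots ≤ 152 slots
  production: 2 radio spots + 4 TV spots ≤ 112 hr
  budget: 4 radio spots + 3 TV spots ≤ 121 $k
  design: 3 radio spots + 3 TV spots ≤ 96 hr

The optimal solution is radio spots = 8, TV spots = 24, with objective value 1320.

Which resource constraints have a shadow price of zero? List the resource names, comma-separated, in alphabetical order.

airtime: 128/152 (slack 24)
production: 112/112 (binding)
budget: 104/121 (slack 17)
design: 96/96 (binding)
By complementary slackness, a constraint with positive slack has shadow price 0 → airtime, budget.

airtime, budget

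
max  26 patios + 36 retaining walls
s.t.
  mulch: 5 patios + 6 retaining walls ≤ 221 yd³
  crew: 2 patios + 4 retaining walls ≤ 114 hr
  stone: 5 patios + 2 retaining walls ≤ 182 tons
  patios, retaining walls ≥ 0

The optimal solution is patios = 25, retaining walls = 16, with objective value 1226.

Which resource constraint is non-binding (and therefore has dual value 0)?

mulch: 221/221 (binding)
crew: 114/114 (binding)
stone: 157/182 (slack 25)
By complementary slackness, a constraint with positive slack has shadow price 0 → stone.

stone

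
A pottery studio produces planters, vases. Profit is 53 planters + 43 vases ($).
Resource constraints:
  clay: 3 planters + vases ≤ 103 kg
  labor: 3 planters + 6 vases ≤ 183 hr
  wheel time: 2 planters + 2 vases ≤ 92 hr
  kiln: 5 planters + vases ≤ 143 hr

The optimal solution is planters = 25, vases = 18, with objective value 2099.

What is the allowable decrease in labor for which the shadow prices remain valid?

97.2

Binding constraints: labor, kiln. The basis is B = [[3,6],[5,1]] with det -27.
Per unit decrease in labor, x* moves by d = (0.037, -0.1852).
The basis stays optimal until vases reaches 0; allowable decrease = 97.2 hr.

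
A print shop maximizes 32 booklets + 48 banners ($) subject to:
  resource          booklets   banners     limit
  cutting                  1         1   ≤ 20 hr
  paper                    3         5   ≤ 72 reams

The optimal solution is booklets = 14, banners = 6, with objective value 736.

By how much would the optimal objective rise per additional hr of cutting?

8

At the optimum: cutting uses 20 of 20 (binding); paper uses 72 of 72 (binding).
The binding rows give the dual system: 1·y_cutting + 3·y_paper = 32 and 1·y_cutting + 5·y_paper = 48.
Solving: y_cutting = 8, y_paper = 8.
Shadow price of cutting = 8.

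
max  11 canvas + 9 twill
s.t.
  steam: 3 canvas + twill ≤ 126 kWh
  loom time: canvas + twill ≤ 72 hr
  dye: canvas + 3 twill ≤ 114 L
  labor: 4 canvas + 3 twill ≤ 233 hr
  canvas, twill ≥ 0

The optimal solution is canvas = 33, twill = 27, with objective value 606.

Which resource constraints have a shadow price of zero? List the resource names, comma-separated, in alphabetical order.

steam: 126/126 (binding)
loom time: 60/72 (slack 12)
dye: 114/114 (binding)
labor: 213/233 (slack 20)
By complementary slackness, a constraint with positive slack has shadow price 0 → labor, loom time.

labor, loom time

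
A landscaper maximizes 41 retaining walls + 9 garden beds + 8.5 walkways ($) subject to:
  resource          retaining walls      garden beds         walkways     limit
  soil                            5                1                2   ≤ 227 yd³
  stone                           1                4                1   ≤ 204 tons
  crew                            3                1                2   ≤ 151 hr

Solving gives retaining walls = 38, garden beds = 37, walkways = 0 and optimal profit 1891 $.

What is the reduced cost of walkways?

Binding: soil and crew. Non-binding: stone (18 unused).
Since stone is not tight, its dual is 0.
The binding rows give the dual system: 5·y_soil + 3·y_crew = 41 and 1·y_soil + 1·y_crew = 9.
This yields shadow prices y_soil = 7, y_crew = 2.
Reduced cost of walkways: c₃ − yᵀa₃ = 8.5 − (7·2 + 2·2) = 8.5 − 18 = -9.5.

-9.5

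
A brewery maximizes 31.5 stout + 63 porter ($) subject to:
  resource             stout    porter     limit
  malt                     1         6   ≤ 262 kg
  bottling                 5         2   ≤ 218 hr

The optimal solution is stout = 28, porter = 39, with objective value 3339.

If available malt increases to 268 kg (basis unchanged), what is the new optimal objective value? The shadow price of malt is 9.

3393

Δb = 6, so new z* = 3339 + (9)·(6) = 3339 + 54 = 3393.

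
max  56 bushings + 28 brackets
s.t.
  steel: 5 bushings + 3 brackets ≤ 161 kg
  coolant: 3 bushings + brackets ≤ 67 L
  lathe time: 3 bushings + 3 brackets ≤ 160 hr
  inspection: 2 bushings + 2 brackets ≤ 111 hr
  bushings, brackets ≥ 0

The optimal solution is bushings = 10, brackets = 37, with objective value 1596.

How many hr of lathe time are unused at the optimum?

19

lathe time used = 3·10 + 3·37 = 141; slack = 160 − 141 = 19.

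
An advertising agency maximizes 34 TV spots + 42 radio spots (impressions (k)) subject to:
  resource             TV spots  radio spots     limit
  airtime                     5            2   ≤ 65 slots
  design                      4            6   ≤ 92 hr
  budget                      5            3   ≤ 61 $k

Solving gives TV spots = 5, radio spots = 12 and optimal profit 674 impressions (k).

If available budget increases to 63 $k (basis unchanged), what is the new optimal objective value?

Binding: design and budget. Non-binding: airtime (16 unused).
By complementary slackness, y = 0 for the non-binding constraint.
From A_Bᵀ y = c: 4·y_design + 5·y_budget = 34; 6·y_design + 3·y_budget = 42.
Solving: y_design = 6, y_budget = 2.
Δz = y_budget·Δb = 2 × (2) = 4, so new z* = 674 + 4 = 678.

678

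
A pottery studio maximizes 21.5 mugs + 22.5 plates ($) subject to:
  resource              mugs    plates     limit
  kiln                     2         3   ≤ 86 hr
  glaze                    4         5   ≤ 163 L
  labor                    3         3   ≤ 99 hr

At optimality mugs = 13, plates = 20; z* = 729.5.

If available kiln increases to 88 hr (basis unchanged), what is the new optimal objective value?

At the optimum: kiln uses 86 of 86 (binding); glaze uses 152 of 163 (slack = 11); labor uses 99 of 99 (binding).
By complementary slackness, y = 0 for the non-binding constraint.
From A_Bᵀ y = c: 2·y_kiln + 3·y_labor = 21.5; 3·y_kiln + 3·y_labor = 22.5.
→ y_kiln = 1 and y_labor = 6.5.
Δz = y_kiln·Δb = 1 × (2) = 2, so new z* = 729.5 + 2 = 731.5.

731.5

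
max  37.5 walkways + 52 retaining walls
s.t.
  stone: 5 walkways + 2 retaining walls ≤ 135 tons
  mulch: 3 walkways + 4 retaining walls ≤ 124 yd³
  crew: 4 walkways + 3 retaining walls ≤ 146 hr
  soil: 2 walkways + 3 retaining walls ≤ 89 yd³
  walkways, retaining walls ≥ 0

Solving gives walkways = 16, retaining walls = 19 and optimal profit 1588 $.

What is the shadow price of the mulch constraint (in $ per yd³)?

8.5

Check each constraint at x*: stone 118/135 (slack 17); mulch 124/124 (tight); crew 121/146 (slack 25); soil 89/89 (tight).
By complementary slackness, y = 0 for the non-binding constraints.
The binding rows give the dual system: 3·y_mulch + 2·y_soil = 37.5 and 4·y_mulch + 3·y_soil = 52.
→ y_mulch = 8.5 and y_soil = 6.
Shadow price of mulch = 8.5.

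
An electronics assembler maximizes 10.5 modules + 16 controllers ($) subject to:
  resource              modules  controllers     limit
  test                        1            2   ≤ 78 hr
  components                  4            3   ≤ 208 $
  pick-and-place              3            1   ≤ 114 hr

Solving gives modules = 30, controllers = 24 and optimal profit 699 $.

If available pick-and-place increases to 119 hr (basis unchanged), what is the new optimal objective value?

704

Check each constraint at x*: test 78/78 (tight); components 192/208 (slack 16); pick-and-place 114/114 (tight).
Since components is not tight, its dual is 0.
Dual feasibility on the basic columns requires 1·y_test + 3·y_pick-and-place = 10.5, 2·y_test + 1·y_pick-and-place = 16.
This yields shadow prices y_test = 7.5, y_pick-and-place = 1.
Δz = y_pick-and-place·Δb = 1 × (5) = 5, so new z* = 699 + 5 = 704.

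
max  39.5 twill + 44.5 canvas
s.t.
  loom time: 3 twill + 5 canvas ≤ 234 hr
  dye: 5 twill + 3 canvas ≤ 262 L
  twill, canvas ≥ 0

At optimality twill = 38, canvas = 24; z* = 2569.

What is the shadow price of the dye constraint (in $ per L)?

4

At the optimum: loom time uses 234 of 234 (binding); dye uses 262 of 262 (binding).
From A_Bᵀ y = c: 3·y_loom time + 5·y_dye = 39.5; 5·y_loom time + 3·y_dye = 44.5.
This yields shadow prices y_loom time = 6.5, y_dye = 4.
Shadow price of dye = 4.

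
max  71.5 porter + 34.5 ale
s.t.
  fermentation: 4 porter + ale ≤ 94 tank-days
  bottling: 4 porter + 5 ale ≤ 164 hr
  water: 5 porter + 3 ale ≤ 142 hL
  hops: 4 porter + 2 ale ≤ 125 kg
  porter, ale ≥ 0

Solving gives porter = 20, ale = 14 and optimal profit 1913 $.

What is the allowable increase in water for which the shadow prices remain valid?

Binding constraints: fermentation, water. The basis is B = [[4,1],[5,3]] with det 7.
Per unit increase in water, x* moves by d = (-0.1429, 0.5714).
The basis stays optimal until bottling becomes binding; allowable increase = 6.125 hL.

6.125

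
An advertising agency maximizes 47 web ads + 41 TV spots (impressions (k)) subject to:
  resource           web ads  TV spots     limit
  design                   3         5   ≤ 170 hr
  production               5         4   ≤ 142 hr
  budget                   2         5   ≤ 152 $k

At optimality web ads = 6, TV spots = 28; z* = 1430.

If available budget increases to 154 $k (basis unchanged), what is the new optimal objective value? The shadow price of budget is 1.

1432

Δb = 2, so new z* = 1430 + (1)·(2) = 1430 + 2 = 1432.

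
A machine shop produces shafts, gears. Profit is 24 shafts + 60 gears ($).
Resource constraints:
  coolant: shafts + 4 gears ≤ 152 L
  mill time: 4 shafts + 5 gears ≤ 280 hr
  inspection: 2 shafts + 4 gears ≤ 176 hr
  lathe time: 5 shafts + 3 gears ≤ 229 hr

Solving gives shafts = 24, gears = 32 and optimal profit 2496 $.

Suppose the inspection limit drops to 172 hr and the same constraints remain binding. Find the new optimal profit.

Binding: coolant and inspection. Non-binding: mill time (24 unused), lathe time (13 unused).
Since mill time, lathe time are not tight, their duals are 0.
The binding rows give the dual system: 1·y_coolant + 2·y_inspection = 24 and 4·y_coolant + 4·y_inspection = 60.
This yields shadow prices y_coolant = 6, y_inspection = 9.
Δz = y_inspection·Δb = 9 × (-4) = -36, so new z* = 2496 − 36 = 2460.

2460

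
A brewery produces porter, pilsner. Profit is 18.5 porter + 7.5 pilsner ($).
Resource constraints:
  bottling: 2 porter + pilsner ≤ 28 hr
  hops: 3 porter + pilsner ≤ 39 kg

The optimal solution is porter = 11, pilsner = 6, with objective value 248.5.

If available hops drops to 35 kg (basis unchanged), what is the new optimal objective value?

234.5

Check each constraint at x*: bottling 28/28 (tight); hops 39/39 (tight).
Dual feasibility on the basic columns requires 2·y_bottling + 3·y_hops = 18.5, 1·y_bottling + 1·y_hops = 7.5.
→ y_bottling = 4 and y_hops = 3.5.
Δz = y_hops·Δb = 3.5 × (-4) = -14, so new z* = 248.5 − 14 = 234.5.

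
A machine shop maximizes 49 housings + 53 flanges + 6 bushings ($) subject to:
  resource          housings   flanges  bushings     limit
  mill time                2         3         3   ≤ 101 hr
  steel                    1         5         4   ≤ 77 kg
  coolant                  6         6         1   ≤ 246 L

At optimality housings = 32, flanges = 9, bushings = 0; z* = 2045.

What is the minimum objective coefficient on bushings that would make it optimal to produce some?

Binding: steel and coolant. Non-binding: mill time (10 unused).
Slack constraints have shadow price 0 (complementary slackness).
The binding rows give the dual system: 1·y_steel + 6·y_coolant = 49 and 5·y_steel + 6·y_coolant = 53.
Solving: y_steel = 1, y_coolant = 8.
bushings enters the basis when its profit ≥ yᵀa₃ = 1·4 + 8·1 = 12.

12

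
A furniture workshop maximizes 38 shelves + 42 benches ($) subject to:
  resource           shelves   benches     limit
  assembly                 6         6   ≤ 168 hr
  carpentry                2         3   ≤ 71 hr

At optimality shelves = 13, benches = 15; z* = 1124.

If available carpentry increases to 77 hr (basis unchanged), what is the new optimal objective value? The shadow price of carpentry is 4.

1148

Δb = 6, so new z* = 1124 + (4)·(6) = 1124 + 24 = 1148.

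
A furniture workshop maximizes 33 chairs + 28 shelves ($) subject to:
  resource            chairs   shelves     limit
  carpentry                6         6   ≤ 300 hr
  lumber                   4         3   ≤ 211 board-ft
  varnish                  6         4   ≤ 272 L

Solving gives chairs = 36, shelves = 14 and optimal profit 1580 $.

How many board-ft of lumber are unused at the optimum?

25

lumber used = 4·36 + 3·14 = 186; slack = 211 − 186 = 25.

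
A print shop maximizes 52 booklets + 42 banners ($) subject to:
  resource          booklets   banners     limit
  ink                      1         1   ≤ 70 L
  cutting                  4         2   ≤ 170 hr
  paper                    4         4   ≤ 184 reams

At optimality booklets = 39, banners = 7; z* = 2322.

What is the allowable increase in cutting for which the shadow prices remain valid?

14

Binding constraints: cutting, paper. The basis is B = [[4,2],[4,4]] with det 8.
Per unit increase in cutting, x* moves by d = (0.5, -0.5).
The basis stays optimal until banners reaches 0; allowable increase = 14 hr.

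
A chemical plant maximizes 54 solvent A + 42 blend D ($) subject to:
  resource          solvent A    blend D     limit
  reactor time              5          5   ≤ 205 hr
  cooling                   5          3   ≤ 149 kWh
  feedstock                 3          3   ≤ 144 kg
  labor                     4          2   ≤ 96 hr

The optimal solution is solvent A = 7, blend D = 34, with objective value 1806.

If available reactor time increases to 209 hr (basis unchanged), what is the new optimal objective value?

1830

Binding: reactor time and labor. Non-binding: cooling (12 unused), feedstock (21 unused).
By complementary slackness, y = 0 for the non-binding constraints.
From A_Bᵀ y = c: 5·y_reactor time + 4·y_labor = 54; 5·y_reactor time + 2·y_labor = 42.
Solving: y_reactor time = 6, y_labor = 6.
Δz = y_reactor time·Δb = 6 × (4) = 24, so new z* = 1806 + 24 = 1830.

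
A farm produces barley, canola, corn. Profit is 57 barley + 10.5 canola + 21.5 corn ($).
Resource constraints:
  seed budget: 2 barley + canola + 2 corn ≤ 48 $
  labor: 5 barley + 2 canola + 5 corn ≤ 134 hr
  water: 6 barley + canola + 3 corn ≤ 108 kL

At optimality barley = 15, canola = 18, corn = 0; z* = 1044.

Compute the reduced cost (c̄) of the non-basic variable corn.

Binding: seed budget and water. Non-binding: labor (23 unused).
Since labor is not tight, its dual is 0.
From A_Bᵀ y = c: 2·y_seed budget + 6·y_water = 57; 1·y_seed budget + 1·y_water = 10.5.
→ y_seed budget = 1.5 and y_water = 9.
Reduced cost of corn: c₃ − yᵀa₃ = 21.5 − (1.5·2 + 9·3) = 21.5 − 30 = -8.5.

-8.5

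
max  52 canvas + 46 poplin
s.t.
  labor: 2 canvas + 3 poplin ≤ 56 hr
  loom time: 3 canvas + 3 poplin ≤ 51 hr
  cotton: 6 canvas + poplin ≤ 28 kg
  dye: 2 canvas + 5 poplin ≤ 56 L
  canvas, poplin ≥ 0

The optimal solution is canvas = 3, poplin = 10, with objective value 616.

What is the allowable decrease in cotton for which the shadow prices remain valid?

16.8

Binding constraints: cotton, dye. The basis is B = [[6,1],[2,5]] with det 28.
Per unit decrease in cotton, x* moves by d = (-0.1786, 0.0714).
The basis stays optimal until canvas reaches 0; allowable decrease = 16.8 kg.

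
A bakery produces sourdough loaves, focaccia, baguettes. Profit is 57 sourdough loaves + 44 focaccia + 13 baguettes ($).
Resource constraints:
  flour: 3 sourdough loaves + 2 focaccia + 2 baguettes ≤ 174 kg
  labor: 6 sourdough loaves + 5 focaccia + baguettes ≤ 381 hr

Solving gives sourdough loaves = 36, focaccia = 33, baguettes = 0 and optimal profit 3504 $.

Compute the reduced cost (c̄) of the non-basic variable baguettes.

Both flour and labor are binding at x*.
From A_Bᵀ y = c: 3·y_flour + 6·y_labor = 57; 2·y_flour + 5·y_labor = 44.
This yields shadow prices y_flour = 7, y_labor = 6.
Reduced cost of baguettes: c₃ − yᵀa₃ = 13 − (7·2 + 6·1) = 13 − 20 = -7.

-7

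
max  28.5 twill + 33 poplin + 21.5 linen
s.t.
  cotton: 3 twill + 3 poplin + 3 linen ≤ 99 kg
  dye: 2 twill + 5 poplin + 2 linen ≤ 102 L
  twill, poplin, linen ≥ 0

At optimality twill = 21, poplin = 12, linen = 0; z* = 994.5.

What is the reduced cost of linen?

Check each constraint at x*: cotton 99/99 (tight); dye 102/102 (tight).
Dual feasibility on the basic columns requires 3·y_cotton + 2·y_dye = 28.5, 3·y_cotton + 5·y_dye = 33.
Solving: y_cotton = 8.5, y_dye = 1.5.
Reduced cost of linen: c₃ − yᵀa₃ = 21.5 − (8.5·3 + 1.5·2) = 21.5 − 28.5 = -7.

-7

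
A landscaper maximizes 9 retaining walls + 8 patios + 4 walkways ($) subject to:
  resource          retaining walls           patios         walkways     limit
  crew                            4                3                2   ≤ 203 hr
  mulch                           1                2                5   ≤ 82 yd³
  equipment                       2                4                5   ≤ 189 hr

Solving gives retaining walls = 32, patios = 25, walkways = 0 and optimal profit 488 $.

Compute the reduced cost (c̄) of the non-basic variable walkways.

Binding: crew and mulch. Non-binding: equipment (25 unused).
Slack constraints have shadow price 0 (complementary slackness).
From A_Bᵀ y = c: 4·y_crew + 1·y_mulch = 9; 3·y_crew + 2·y_mulch = 8.
→ y_crew = 2 and y_mulch = 1.
Reduced cost of walkways: c₃ − yᵀa₃ = 4 − (2·2 + 1·5) = 4 − 9 = -5.

-5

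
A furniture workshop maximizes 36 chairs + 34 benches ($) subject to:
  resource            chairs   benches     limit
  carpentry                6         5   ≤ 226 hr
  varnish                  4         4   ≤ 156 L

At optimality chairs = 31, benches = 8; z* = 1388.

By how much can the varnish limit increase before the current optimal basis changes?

Binding constraints: carpentry, varnish. The basis is B = [[6,5],[4,4]] with det 4.
Per unit increase in varnish, x* moves by d = (-1.25, 1.5).
The basis stays optimal until chairs reaches 0; allowable increase = 24.8 L.

24.8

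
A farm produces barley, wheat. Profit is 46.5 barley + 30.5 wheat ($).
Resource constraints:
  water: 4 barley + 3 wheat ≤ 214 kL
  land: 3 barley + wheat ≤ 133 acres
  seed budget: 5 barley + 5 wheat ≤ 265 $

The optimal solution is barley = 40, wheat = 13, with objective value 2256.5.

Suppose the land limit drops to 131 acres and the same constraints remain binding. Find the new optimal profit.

2240.5

At the optimum: water uses 199 of 214 (slack = 15); land uses 133 of 133 (binding); seed budget uses 265 of 265 (binding).
Slack constraints have shadow price 0 (complementary slackness).
The binding rows give the dual system: 3·y_land + 5·y_seed budget = 46.5 and 1·y_land + 5·y_seed budget = 30.5.
Solving: y_land = 8, y_seed budget = 4.5.
Δz = y_land·Δb = 8 × (-2) = -16, so new z* = 2256.5 − 16 = 2240.5.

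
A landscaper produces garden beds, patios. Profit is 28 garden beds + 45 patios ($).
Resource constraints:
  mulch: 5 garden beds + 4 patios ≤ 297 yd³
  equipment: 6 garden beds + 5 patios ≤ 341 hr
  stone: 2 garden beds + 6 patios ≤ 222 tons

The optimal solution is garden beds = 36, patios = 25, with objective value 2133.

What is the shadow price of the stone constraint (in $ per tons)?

5

Binding: equipment and stone. Non-binding: mulch (17 unused).
By complementary slackness, y = 0 for the non-binding constraint.
Dual feasibility on the basic columns requires 6·y_equipment + 2·y_stone = 28, 5·y_equipment + 6·y_stone = 45.
→ y_equipment = 3 and y_stone = 5.
Shadow price of stone = 5.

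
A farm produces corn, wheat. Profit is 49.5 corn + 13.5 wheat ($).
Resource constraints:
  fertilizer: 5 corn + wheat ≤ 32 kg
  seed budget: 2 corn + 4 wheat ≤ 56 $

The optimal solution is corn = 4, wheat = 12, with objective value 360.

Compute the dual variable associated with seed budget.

1

At the optimum: fertilizer uses 32 of 32 (binding); seed budget uses 56 of 56 (binding).
From A_Bᵀ y = c: 5·y_fertilizer + 2·y_seed budget = 49.5; 1·y_fertilizer + 4·y_seed budget = 13.5.
→ y_fertilizer = 9.5 and y_seed budget = 1.
Shadow price of seed budget = 1.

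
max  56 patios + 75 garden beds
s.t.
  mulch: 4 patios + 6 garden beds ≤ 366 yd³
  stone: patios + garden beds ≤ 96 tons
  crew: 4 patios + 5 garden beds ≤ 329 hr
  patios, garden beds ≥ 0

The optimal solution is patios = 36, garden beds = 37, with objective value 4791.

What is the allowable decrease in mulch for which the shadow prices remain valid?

Binding constraints: mulch, crew. The basis is B = [[4,6],[4,5]] with det -4.
Per unit decrease in mulch, x* moves by d = (1.25, -1).
The basis stays optimal until garden beds reaches 0; allowable decrease = 37 yd³.

37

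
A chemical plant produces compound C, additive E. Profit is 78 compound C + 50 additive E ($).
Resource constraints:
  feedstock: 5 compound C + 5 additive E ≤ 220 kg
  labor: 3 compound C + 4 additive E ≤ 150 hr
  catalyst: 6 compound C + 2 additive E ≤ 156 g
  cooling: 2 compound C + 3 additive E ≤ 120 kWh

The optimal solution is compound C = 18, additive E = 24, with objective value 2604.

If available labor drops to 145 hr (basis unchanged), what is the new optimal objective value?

Check each constraint at x*: feedstock 210/220 (slack 10); labor 150/150 (tight); catalyst 156/156 (tight); cooling 108/120 (slack 12).
By complementary slackness, y = 0 for the non-binding constraints.
From A_Bᵀ y = c: 3·y_labor + 6·y_catalyst = 78; 4·y_labor + 2·y_catalyst = 50.
→ y_labor = 8 and y_catalyst = 9.
Δz = y_labor·Δb = 8 × (-5) = -40, so new z* = 2604 − 40 = 2564.

2564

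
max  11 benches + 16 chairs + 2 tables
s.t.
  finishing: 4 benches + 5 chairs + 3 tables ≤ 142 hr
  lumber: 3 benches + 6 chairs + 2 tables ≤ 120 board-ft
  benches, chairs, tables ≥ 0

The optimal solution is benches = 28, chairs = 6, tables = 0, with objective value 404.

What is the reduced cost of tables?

-6

Both finishing and lumber are binding at x*.
From A_Bᵀ y = c: 4·y_finishing + 3·y_lumber = 11; 5·y_finishing + 6·y_lumber = 16.
Solving: y_finishing = 2, y_lumber = 1.
Reduced cost of tables: c₃ − yᵀa₃ = 2 − (2·3 + 1·2) = 2 − 8 = -6.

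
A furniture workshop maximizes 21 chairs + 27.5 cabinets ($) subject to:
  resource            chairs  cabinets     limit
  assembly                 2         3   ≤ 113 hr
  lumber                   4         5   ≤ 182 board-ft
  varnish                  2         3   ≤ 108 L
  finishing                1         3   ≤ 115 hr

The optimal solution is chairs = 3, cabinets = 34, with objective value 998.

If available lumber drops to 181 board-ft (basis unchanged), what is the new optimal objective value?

994

Check each constraint at x*: assembly 108/113 (slack 5); lumber 182/182 (tight); varnish 108/108 (tight); finishing 105/115 (slack 10).
Slack constraints have shadow price 0 (complementary slackness).
The binding rows give the dual system: 4·y_lumber + 2·y_varnish = 21 and 5·y_lumber + 3·y_varnish = 27.5.
→ y_lumber = 4 and y_varnish = 2.5.
Δz = y_lumber·Δb = 4 × (-1) = -4, so new z* = 998 − 4 = 994.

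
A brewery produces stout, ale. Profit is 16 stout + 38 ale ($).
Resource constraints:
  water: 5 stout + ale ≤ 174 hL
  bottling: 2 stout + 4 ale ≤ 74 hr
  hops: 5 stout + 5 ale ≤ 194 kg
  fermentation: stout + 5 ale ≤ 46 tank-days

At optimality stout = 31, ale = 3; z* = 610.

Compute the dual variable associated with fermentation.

2

Check each constraint at x*: water 158/174 (slack 16); bottling 74/74 (tight); hops 170/194 (slack 24); fermentation 46/46 (tight).
Since water, hops are not tight, their duals are 0.
Dual feasibility on the basic columns requires 2·y_bottling + 1·y_fermentation = 16, 4·y_bottling + 5·y_fermentation = 38.
→ y_bottling = 7 and y_fermentation = 2.
Shadow price of fermentation = 2.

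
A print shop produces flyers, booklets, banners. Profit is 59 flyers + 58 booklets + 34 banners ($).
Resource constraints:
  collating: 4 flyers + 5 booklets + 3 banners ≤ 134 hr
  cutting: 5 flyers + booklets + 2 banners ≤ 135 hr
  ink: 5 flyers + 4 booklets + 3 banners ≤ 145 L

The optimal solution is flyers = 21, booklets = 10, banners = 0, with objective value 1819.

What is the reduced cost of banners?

Check each constraint at x*: collating 134/134 (tight); cutting 115/135 (slack 20); ink 145/145 (tight).
By complementary slackness, y = 0 for the non-binding constraint.
From A_Bᵀ y = c: 4·y_collating + 5·y_ink = 59; 5·y_collating + 4·y_ink = 58.
This yields shadow prices y_collating = 6, y_ink = 7.
Reduced cost of banners: c₃ − yᵀa₃ = 34 − (6·3 + 7·3) = 34 − 39 = -5.

-5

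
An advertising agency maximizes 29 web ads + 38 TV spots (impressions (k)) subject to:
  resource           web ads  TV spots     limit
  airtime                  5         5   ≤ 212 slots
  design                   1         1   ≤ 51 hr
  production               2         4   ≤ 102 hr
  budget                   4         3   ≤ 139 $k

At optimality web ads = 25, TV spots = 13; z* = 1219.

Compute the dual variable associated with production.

6.5

Binding: production and budget. Non-binding: airtime (22 unused), design (13 unused).
Slack constraints have shadow price 0 (complementary slackness).
The binding rows give the dual system: 2·y_production + 4·y_budget = 29 and 4·y_production + 3·y_budget = 38.
This yields shadow prices y_production = 6.5, y_budget = 4.
Shadow price of production = 6.5.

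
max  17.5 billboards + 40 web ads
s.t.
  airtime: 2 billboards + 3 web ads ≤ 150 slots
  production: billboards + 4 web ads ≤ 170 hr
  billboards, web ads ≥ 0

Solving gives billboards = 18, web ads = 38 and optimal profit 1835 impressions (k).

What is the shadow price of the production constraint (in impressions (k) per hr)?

5.5

Both airtime and production are binding at x*.
From A_Bᵀ y = c: 2·y_airtime + 1·y_production = 17.5; 3·y_airtime + 4·y_production = 40.
→ y_airtime = 6 and y_production = 5.5.
Shadow price of production = 5.5.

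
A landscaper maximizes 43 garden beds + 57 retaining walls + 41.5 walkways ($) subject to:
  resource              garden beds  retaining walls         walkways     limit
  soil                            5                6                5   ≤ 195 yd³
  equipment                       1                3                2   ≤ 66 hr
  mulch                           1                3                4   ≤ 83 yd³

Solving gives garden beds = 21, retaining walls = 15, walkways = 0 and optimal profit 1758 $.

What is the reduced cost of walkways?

Check each constraint at x*: soil 195/195 (tight); equipment 66/66 (tight); mulch 66/83 (slack 17).
Slack constraints have shadow price 0 (complementary slackness).
Dual feasibility on the basic columns requires 5·y_soil + 1·y_equipment = 43, 6·y_soil + 3·y_equipment = 57.
Solving: y_soil = 8, y_equipment = 3.
Reduced cost of walkways: c₃ − yᵀa₃ = 41.5 − (8·5 + 3·2) = 41.5 − 46 = -4.5.

-4.5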